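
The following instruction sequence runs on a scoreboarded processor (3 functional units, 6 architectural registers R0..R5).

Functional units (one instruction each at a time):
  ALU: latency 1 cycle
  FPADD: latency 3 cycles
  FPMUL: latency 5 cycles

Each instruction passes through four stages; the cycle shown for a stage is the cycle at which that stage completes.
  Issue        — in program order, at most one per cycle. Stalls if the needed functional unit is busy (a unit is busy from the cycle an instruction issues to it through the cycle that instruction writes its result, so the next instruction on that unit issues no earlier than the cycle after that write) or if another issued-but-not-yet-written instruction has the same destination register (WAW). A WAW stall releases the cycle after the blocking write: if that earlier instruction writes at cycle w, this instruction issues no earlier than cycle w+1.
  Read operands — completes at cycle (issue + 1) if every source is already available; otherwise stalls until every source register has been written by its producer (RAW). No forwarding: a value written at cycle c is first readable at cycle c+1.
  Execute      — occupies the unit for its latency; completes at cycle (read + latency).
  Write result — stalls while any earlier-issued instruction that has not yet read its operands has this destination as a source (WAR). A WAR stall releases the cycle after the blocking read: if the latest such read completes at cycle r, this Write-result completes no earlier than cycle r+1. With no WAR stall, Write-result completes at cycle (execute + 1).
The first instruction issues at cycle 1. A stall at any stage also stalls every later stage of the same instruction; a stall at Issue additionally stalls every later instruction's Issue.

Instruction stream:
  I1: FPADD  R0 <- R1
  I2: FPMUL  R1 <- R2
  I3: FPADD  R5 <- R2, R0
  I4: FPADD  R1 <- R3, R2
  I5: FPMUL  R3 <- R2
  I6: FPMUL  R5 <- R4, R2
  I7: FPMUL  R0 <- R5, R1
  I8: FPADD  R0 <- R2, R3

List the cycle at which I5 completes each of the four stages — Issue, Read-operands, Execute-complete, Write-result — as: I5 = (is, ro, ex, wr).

cycle 1: I1 issues→FPADD
cycle 2: I1 reads; I2 issues→FPMUL
cycle 3: I2 reads
cycle 5: I1 exec-done
cycle 6: I1 writes R0
cycle 7: I3 issues→FPADD
cycle 8: I2 exec-done; I3 reads
cycle 9: I2 writes R1
cycle 11: I3 exec-done
cycle 12: I3 writes R5
cycle 13: I4 issues→FPADD
cycle 14: I4 reads; I5 issues→FPMUL
cycle 15: I5 reads
cycle 17: I4 exec-done
cycle 18: I4 writes R1
cycle 20: I5 exec-done
cycle 21: I5 writes R3
cycle 22: I6 issues→FPMUL
cycle 23: I6 reads
cycle 28: I6 exec-done
cycle 29: I6 writes R5
cycle 30: I7 issues→FPMUL
cycle 31: I7 reads
cycle 36: I7 exec-done
cycle 37: I7 writes R0
cycle 38: I8 issues→FPADD
cycle 39: I8 reads
cycle 42: I8 exec-done
cycle 43: I8 writes R0

I5 = (14, 15, 20, 21)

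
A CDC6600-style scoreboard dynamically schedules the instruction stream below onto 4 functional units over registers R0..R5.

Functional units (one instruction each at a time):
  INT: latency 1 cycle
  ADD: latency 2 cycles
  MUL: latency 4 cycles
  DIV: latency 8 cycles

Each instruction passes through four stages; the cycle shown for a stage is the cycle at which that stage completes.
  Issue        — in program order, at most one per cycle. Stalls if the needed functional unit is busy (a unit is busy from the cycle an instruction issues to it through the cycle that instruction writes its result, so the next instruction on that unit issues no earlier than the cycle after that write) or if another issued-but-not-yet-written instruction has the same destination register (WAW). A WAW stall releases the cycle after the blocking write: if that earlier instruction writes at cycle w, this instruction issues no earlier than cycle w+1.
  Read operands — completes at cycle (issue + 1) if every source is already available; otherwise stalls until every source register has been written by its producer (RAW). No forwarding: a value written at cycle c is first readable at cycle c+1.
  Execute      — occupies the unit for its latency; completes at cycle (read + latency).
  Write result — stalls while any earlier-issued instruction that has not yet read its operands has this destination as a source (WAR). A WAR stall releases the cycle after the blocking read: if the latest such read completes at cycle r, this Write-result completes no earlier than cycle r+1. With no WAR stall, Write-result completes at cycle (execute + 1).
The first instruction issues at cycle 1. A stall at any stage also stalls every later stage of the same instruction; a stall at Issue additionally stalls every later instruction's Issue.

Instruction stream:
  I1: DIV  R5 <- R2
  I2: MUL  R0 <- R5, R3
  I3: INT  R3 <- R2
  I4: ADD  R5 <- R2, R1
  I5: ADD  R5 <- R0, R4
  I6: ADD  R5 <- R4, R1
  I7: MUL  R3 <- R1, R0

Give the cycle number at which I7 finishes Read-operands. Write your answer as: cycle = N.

t=1  I1 dispatched to DIV
t=2  I1 operands ready · I2 dispatched to MUL
t=3  I3 dispatched to INT
t=4  I3 operands ready
t=5  I3 complete
t=10  I1 complete
t=11  R5←I1
t=12  I2 operands ready · I4 dispatched to ADD
t=13  R3←I3 · I4 operands ready
t=15  I4 complete
t=16  I2 complete · R5←I4
t=17  R0←I2 · I5 dispatched to ADD
t=18  I5 operands ready
t=20  I5 complete
t=21  R5←I5
t=22  I6 dispatched to ADD
t=23  I6 operands ready · I7 dispatched to MUL
t=24  I7 operands ready
t=25  I6 complete
t=26  R5←I6
t=28  I7 complete
t=29  R3←I7

cycle = 24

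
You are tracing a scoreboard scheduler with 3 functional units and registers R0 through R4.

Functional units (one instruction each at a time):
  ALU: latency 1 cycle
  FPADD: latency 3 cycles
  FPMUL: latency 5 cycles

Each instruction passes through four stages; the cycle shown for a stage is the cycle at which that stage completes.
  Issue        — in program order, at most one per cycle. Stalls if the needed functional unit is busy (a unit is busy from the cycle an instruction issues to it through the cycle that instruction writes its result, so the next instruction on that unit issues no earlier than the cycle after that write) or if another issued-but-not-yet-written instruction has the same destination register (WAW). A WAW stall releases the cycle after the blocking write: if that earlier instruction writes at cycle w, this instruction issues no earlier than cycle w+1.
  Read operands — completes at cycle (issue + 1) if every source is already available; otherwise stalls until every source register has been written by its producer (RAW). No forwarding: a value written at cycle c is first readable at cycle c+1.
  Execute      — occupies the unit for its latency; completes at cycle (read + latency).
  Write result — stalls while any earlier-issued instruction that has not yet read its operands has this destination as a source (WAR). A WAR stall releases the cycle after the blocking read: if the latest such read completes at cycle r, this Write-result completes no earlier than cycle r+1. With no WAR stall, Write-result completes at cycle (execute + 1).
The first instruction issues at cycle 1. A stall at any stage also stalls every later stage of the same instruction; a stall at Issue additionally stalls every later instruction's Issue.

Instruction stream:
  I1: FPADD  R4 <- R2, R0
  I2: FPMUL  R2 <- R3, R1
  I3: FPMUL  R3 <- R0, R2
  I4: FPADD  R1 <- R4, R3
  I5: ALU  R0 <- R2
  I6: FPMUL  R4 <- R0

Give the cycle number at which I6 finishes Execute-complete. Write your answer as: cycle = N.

cycle 1: I1→FPADD
cycle 2: I1 RO; I2→FPMUL
cycle 3: I2 RO
cycle 5: I1 EX
cycle 6: I1 WR R4
cycle 8: I2 EX
cycle 9: I2 WR R2
cycle 10: I3→FPMUL
cycle 11: I3 RO; I4→FPADD
cycle 12: I5→ALU
cycle 13: I5 RO
cycle 14: I5 EX
cycle 15: I5 WR R0
cycle 16: I3 EX
cycle 17: I3 WR R3
cycle 18: I4 RO; I6→FPMUL
cycle 19: I6 RO
cycle 21: I4 EX
cycle 22: I4 WR R1
cycle 24: I6 EX
cycle 25: I6 WR R4

cycle = 24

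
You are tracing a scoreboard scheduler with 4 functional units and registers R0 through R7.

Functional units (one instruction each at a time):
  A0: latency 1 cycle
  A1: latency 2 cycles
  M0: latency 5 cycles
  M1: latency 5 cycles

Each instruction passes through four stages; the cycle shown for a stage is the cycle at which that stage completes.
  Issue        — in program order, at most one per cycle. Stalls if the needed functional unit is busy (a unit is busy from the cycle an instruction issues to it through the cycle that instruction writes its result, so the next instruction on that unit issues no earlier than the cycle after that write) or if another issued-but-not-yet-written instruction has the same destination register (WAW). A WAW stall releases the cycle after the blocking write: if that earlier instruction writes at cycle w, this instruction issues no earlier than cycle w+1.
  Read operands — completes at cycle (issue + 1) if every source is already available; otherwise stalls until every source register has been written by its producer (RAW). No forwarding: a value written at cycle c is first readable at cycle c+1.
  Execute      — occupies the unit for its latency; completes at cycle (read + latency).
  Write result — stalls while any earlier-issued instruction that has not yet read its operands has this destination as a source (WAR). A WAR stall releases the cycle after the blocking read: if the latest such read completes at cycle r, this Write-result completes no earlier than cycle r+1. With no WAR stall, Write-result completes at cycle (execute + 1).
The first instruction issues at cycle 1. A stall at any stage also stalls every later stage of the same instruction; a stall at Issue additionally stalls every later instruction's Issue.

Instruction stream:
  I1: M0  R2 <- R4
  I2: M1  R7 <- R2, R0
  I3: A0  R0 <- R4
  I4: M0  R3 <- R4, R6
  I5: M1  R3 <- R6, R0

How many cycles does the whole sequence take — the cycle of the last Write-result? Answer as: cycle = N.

cycle = 24

t=1  I1→M0
t=2  I1 RO · I2→M1
t=3  I3→A0
t=4  I3 RO
t=5  I3 EX
t=7  I1 EX
t=8  I1 WR R2
t=9  I2 RO · I4→M0
t=10  I3 WR R0 · I4 RO
t=14  I2 EX
t=15  I2 WR R7 · I4 EX
t=16  I4 WR R3
t=17  I5→M1
t=18  I5 RO
t=23  I5 EX
t=24  I5 WR R3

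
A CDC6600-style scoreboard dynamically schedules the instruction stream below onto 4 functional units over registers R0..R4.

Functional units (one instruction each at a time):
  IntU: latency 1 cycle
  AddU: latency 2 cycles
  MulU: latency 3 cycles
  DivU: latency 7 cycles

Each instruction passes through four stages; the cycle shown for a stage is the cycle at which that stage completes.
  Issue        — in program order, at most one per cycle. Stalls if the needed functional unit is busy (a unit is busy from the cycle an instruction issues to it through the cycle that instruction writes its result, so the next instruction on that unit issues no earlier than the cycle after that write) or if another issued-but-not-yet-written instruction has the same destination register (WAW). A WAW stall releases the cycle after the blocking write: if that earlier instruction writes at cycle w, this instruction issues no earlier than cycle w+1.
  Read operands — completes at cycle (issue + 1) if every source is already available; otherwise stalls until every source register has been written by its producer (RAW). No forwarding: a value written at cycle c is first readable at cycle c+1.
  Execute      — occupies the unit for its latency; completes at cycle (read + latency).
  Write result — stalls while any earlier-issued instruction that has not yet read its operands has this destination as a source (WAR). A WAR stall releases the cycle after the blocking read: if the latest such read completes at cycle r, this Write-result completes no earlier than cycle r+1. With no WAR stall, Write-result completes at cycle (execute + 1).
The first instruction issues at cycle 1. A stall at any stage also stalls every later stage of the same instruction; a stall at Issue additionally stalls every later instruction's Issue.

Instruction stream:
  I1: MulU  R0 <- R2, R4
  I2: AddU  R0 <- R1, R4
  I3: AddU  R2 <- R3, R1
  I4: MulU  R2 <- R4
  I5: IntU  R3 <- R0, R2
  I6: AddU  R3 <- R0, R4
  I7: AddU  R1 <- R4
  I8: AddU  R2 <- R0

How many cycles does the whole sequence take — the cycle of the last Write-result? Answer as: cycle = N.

[1] I1→MulU
[2] I1 RO
[5] I1 EX
[6] I1 WR R0
[7] I2→AddU
[8] I2 RO
[10] I2 EX
[11] I2 WR R0
[12] I3→AddU
[13] I3 RO
[15] I3 EX
[16] I3 WR R2
[17] I4→MulU
[18] I4 RO, I5→IntU
[21] I4 EX
[22] I4 WR R2
[23] I5 RO
[24] I5 EX
[25] I5 WR R3
[26] I6→AddU
[27] I6 RO
[29] I6 EX
[30] I6 WR R3
[31] I7→AddU
[32] I7 RO
[34] I7 EX
[35] I7 WR R1
[36] I8→AddU
[37] I8 RO
[39] I8 EX
[40] I8 WR R2

cycle = 40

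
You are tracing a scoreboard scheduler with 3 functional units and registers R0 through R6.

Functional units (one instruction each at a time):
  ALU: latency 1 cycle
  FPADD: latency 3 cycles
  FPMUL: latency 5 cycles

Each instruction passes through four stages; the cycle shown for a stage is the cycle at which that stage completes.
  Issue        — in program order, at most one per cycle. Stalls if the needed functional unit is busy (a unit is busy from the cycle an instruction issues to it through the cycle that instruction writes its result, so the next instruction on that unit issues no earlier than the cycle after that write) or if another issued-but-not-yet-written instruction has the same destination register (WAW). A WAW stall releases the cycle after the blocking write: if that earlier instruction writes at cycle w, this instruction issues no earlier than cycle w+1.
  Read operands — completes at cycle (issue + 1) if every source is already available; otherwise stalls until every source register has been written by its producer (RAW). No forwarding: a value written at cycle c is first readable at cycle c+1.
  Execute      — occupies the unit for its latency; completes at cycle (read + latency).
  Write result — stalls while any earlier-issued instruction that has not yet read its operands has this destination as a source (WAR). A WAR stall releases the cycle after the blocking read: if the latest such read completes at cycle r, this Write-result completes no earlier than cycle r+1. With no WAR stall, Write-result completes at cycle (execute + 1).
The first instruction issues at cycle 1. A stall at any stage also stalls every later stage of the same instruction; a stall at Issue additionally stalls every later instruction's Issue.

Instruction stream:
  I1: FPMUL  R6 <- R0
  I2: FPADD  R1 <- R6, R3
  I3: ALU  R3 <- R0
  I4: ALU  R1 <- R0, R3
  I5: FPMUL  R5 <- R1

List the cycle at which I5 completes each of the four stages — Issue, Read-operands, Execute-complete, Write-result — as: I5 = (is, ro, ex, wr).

I5 = (15, 18, 23, 24)

[1] issue I1 (FPMUL)
[2] I1 read-ops, issue I2 (FPADD)
[3] issue I3 (ALU)
[4] I3 read-ops
[5] I3 finished on ALU
[7] I1 finished on FPMUL
[8] I1→R6
[9] I2 read-ops
[10] I3→R3
[12] I2 finished on FPADD
[13] I2→R1
[14] issue I4 (ALU)
[15] I4 read-ops, issue I5 (FPMUL)
[16] I4 finished on ALU
[17] I4→R1
[18] I5 read-ops
[23] I5 finished on FPMUL
[24] I5→R5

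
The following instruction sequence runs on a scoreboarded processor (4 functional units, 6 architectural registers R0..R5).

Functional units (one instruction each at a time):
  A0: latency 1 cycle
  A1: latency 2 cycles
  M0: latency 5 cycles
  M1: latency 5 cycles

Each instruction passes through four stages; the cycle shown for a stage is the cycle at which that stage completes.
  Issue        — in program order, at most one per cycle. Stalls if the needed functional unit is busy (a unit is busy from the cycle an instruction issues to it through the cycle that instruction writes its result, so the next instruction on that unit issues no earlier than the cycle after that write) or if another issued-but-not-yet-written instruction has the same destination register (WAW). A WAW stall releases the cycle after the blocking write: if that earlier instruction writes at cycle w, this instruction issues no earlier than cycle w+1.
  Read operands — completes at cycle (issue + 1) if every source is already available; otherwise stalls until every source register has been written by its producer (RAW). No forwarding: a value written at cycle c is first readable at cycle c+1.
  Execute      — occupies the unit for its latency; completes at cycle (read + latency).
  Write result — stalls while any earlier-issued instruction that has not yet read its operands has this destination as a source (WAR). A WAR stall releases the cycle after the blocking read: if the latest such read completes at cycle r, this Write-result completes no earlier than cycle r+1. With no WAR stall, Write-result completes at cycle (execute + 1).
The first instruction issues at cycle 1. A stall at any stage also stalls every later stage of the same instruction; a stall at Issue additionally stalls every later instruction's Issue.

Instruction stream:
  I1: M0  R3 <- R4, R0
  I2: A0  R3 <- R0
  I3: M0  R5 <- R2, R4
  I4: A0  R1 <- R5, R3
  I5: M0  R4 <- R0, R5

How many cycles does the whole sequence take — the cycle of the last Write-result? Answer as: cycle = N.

t=1  I1 dispatched to M0
t=2  I1 operands ready
t=7  I1 complete
t=8  R3←I1
t=9  I2 dispatched to A0
t=10  I2 operands ready; I3 dispatched to M0
t=11  I2 complete; I3 operands ready
t=12  R3←I2
t=13  I4 dispatched to A0
t=16  I3 complete
t=17  R5←I3
t=18  I4 operands ready; I5 dispatched to M0
t=19  I4 complete; I5 operands ready
t=20  R1←I4
t=24  I5 complete
t=25  R4←I5

cycle = 25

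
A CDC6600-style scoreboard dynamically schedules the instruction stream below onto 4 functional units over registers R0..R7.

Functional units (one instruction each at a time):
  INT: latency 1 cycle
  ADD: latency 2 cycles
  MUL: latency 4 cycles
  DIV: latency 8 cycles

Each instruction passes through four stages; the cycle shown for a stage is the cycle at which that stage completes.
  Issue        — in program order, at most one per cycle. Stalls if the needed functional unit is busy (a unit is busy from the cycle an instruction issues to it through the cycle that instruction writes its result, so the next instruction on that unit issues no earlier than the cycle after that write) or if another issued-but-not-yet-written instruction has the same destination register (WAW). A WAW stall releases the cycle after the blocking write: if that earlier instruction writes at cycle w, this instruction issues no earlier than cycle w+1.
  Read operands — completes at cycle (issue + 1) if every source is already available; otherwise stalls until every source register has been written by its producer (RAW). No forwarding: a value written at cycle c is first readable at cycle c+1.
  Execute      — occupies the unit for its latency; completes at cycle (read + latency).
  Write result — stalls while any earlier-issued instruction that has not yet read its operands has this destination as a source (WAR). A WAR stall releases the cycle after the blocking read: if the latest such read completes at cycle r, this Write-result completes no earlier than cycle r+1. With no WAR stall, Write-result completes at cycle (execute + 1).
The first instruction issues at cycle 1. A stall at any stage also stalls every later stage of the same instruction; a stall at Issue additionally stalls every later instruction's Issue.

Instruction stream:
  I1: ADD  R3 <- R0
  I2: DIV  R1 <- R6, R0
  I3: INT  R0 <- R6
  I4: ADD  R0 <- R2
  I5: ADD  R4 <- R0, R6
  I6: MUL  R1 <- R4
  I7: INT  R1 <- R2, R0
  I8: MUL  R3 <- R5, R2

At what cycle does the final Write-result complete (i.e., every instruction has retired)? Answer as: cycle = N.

1) issue 1, read 2, done 4, write 5
2) issue 2, read 3, done 11, write 12
3) issue 3, read 4, done 5, write 6
4) issue 7, read 8, done 10, write 11  <WAW R0: wait I3 write@6>
5) issue 12, read 13, done 15, write 16  <struct: ADD busy until I4 writes@11>
6) issue 13, read 17, done 21, write 22  <RAW R4: wait I5 write@16>
7) issue 23, read 24, done 25, write 26  <WAW R1: wait I6 write@22>
8) issue 24, read 25, done 29, write 30

cycle = 30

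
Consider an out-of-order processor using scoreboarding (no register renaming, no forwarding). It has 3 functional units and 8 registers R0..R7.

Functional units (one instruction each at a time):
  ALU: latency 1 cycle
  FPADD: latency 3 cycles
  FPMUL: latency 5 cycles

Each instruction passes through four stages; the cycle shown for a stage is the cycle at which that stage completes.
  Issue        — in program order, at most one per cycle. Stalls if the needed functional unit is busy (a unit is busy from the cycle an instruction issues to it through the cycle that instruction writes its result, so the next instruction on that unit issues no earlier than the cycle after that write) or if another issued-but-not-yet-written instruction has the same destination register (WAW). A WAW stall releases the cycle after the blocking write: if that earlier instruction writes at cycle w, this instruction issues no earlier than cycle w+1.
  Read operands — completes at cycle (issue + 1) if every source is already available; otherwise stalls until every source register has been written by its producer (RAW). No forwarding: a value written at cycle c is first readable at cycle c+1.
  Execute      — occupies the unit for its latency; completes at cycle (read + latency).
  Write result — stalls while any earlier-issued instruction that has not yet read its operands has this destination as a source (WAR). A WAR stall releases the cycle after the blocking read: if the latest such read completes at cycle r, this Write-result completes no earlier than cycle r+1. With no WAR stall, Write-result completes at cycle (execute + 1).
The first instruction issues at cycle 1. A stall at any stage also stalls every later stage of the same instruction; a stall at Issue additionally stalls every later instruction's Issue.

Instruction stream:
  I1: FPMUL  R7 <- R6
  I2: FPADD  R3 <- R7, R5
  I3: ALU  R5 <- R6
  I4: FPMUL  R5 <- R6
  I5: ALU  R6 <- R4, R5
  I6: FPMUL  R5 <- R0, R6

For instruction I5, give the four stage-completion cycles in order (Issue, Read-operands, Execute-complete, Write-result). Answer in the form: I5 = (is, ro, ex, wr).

I5 = (12, 19, 20, 21)

c1: I1 issues→FPMUL
c2: I1 reads; I2 issues→FPADD
c3: I3 issues→ALU
c4: I3 reads
c5: I3 exec-done
c7: I1 exec-done
c8: I1 writes R7
c9: I2 reads
c10: I3 writes R5
c11: I4 issues→FPMUL
c12: I2 exec-done; I4 reads; I5 issues→ALU
c13: I2 writes R3
c17: I4 exec-done
c18: I4 writes R5
c19: I5 reads; I6 issues→FPMUL
c20: I5 exec-done
c21: I5 writes R6
c22: I6 reads
c27: I6 exec-done
c28: I6 writes R5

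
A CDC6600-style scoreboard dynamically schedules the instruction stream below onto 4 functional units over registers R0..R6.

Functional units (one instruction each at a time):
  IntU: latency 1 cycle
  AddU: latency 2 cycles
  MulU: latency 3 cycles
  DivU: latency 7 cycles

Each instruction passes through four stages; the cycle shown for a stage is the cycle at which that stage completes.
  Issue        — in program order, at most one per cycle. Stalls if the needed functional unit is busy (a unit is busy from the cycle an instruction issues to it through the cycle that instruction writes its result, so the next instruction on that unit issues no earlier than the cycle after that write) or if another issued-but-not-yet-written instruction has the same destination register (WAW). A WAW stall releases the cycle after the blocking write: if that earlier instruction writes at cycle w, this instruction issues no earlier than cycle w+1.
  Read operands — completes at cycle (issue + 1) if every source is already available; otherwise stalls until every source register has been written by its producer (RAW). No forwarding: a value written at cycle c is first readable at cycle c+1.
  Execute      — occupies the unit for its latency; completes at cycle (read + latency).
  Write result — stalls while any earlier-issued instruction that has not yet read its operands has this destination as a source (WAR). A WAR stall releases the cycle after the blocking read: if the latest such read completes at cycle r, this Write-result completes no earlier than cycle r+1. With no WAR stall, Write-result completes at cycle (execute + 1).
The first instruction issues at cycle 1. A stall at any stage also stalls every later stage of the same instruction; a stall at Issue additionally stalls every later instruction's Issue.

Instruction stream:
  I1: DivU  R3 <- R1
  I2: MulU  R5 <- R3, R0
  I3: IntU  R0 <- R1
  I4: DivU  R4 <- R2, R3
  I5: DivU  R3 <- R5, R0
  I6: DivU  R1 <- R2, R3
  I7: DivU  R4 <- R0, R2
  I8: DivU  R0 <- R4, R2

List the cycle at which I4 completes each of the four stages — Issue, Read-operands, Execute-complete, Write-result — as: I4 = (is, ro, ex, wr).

I4 = (11, 12, 19, 20)

t=1  issue I1 (DivU)
t=2  I1 read-ops · issue I2 (MulU)
t=3  issue I3 (IntU)
t=4  I3 read-ops
t=5  I3 finished on IntU
t=9  I1 finished on DivU
t=10  I1→R3
t=11  I2 read-ops · issue I4 (DivU)
t=12  I3→R0 · I4 read-ops
t=14  I2 finished on MulU
t=15  I2→R5
t=19  I4 finished on DivU
t=20  I4→R4
t=21  issue I5 (DivU)
t=22  I5 read-ops
t=29  I5 finished on DivU
t=30  I5→R3
t=31  issue I6 (DivU)
t=32  I6 read-ops
t=39  I6 finished on DivU
t=40  I6→R1
t=41  issue I7 (DivU)
t=42  I7 read-ops
t=49  I7 finished on DivU
t=50  I7→R4
t=51  issue I8 (DivU)
t=52  I8 read-ops
t=59  I8 finished on DivU
t=60  I8→R0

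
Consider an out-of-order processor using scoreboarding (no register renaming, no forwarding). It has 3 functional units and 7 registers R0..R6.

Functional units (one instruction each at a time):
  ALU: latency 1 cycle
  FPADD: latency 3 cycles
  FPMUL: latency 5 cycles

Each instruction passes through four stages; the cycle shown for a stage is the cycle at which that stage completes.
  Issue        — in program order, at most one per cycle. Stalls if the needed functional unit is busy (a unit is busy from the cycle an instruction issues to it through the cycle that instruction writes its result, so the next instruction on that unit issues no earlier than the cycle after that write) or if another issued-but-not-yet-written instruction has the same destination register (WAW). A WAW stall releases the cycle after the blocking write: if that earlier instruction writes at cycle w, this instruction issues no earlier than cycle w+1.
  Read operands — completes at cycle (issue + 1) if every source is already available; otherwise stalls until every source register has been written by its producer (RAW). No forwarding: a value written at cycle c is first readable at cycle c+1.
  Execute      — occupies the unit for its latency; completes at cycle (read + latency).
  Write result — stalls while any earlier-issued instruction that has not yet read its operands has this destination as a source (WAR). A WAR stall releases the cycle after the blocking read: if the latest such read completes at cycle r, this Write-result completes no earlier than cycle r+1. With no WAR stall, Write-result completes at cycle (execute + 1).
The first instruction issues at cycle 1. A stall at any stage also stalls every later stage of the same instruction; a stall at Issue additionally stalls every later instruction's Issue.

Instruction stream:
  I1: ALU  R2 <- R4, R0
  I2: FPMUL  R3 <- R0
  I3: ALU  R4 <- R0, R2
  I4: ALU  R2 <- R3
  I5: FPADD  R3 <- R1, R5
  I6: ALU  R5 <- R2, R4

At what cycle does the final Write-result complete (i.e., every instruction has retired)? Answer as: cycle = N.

[I1] 1/2/3/4
[I2] 2/3/8/9
[I3] 5/6/7/8  (struct: ALU busy until I1 writes@4)
[I4] 9/10/11/12  (struct: ALU busy until I3 writes@8)
[I5] 10/11/14/15
[I6] 13/14/15/16  (struct: ALU busy until I4 writes@12)

cycle = 16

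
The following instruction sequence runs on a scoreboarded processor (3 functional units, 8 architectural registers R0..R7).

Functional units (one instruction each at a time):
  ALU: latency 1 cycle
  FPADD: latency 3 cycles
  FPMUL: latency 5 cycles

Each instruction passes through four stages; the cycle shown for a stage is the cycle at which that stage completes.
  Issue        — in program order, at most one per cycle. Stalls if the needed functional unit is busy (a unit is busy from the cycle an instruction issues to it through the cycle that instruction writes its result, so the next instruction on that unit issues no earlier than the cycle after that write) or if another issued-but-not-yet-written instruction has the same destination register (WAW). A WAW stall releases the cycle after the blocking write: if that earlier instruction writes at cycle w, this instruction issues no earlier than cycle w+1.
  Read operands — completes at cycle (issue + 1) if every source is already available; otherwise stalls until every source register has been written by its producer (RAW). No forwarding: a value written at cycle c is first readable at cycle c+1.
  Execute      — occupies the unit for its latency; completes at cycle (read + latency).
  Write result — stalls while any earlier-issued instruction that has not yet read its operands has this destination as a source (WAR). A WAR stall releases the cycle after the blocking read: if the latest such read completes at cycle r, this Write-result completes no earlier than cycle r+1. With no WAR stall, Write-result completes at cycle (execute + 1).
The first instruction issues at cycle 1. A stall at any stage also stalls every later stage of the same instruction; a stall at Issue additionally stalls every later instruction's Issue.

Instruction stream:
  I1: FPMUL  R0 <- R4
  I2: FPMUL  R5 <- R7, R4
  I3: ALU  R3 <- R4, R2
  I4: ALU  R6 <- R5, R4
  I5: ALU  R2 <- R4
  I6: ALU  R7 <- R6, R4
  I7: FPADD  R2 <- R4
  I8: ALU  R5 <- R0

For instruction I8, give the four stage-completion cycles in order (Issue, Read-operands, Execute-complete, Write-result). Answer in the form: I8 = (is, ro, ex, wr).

I8 = (28, 29, 30, 31)

I1  is:1  ro:2  ex:7  wr:8
I2  is:9  ro:10  ex:15  wr:16  — struct: FPMUL busy until I1 writes@8
I3  is:10  ro:11  ex:12  wr:13
I4  is:14  ro:17  ex:18  wr:19  — struct: ALU busy until I3 writes@13, RAW R5: wait I2 write@16
I5  is:20  ro:21  ex:22  wr:23  — struct: ALU busy until I4 writes@19
I6  is:24  ro:25  ex:26  wr:27  — struct: ALU busy until I5 writes@23
I7  is:25  ro:26  ex:29  wr:30
I8  is:28  ro:29  ex:30  wr:31  — struct: ALU busy until I6 writes@27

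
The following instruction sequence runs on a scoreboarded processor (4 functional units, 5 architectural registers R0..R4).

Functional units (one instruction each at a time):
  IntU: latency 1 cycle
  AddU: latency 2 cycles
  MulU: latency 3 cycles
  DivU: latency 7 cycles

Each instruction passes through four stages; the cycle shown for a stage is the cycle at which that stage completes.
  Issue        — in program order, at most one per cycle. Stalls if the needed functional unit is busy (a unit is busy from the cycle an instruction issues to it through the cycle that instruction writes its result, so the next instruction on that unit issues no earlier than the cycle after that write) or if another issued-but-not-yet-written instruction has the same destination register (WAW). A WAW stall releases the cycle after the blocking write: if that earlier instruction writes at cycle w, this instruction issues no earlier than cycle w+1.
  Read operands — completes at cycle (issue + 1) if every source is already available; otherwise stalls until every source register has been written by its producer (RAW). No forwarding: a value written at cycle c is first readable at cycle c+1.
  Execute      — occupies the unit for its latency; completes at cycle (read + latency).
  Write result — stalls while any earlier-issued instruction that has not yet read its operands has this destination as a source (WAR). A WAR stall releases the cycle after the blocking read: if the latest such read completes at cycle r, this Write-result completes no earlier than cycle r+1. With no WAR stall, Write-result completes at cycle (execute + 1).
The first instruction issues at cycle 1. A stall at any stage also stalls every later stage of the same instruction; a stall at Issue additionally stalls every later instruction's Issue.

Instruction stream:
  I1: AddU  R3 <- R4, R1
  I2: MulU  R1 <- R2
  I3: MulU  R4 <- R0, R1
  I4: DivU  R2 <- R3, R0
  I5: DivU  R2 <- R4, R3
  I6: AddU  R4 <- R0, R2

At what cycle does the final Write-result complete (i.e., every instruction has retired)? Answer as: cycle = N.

cycle = 32

[1] I1→AddU
[2] I1 RO; I2→MulU
[3] I2 RO
[4] I1 EX
[5] I1 WR R3
[6] I2 EX
[7] I2 WR R1
[8] I3→MulU
[9] I3 RO; I4→DivU
[10] I4 RO
[12] I3 EX
[13] I3 WR R4
[17] I4 EX
[18] I4 WR R2
[19] I5→DivU
[20] I5 RO; I6→AddU
[27] I5 EX
[28] I5 WR R2
[29] I6 RO
[31] I6 EX
[32] I6 WR R4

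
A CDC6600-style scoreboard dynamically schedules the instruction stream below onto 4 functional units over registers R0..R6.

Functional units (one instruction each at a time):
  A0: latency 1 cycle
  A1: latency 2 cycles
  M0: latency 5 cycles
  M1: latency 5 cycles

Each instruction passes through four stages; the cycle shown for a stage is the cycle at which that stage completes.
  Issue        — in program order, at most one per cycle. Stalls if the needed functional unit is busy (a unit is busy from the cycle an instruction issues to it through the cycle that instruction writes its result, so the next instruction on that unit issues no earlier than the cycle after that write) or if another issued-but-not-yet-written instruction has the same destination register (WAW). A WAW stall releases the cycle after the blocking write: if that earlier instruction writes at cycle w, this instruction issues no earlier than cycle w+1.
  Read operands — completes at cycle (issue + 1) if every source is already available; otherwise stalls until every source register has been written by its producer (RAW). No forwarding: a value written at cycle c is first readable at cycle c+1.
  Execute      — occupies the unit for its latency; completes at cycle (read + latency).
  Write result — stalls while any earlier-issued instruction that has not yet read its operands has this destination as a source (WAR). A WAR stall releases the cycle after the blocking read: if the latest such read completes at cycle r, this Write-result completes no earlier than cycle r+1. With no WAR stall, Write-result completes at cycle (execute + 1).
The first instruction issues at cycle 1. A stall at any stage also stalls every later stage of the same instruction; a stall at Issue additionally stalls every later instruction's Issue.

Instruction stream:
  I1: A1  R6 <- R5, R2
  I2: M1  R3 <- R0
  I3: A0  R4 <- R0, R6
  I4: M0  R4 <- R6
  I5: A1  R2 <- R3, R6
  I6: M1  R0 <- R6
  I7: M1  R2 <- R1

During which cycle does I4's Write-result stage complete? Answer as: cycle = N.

t=1  I1 dispatched to A1
t=2  I1 operands ready · I2 dispatched to M1
t=3  I2 operands ready · I3 dispatched to A0
t=4  I1 complete
t=5  R6←I1
t=6  I3 operands ready
t=7  I3 complete
t=8  I2 complete · R4←I3
t=9  R3←I2 · I4 dispatched to M0
t=10  I4 operands ready · I5 dispatched to A1
t=11  I5 operands ready · I6 dispatched to M1
t=12  I6 operands ready
t=13  I5 complete
t=14  R2←I5
t=15  I4 complete
t=16  R4←I4
t=17  I6 complete
t=18  R0←I6
t=19  I7 dispatched to M1
t=20  I7 operands ready
t=25  I7 complete
t=26  R2←I7

cycle = 16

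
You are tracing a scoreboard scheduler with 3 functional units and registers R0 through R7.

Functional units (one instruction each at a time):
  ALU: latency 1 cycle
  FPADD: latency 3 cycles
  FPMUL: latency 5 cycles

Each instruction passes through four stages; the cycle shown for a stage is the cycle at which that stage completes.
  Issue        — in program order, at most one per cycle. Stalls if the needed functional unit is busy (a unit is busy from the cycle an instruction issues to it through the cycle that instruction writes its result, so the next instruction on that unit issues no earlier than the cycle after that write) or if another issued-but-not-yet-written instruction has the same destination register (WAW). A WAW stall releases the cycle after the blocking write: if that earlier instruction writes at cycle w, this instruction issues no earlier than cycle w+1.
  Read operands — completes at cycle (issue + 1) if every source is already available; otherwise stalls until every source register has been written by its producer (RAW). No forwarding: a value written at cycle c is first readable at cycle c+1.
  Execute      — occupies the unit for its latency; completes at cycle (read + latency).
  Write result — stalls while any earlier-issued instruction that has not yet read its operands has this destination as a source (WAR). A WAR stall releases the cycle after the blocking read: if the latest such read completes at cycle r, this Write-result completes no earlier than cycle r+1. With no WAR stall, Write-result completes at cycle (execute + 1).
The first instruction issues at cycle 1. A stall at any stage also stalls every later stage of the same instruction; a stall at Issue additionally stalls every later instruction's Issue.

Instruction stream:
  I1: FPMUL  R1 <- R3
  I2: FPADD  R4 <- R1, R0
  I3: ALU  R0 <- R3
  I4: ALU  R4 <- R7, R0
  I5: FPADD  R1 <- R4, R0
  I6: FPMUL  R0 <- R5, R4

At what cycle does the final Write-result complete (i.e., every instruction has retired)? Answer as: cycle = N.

[1] I1→FPMUL
[2] I1 RO; I2→FPADD
[3] I3→ALU
[4] I3 RO
[5] I3 EX
[7] I1 EX
[8] I1 WR R1
[9] I2 RO
[10] I3 WR R0
[12] I2 EX
[13] I2 WR R4
[14] I4→ALU
[15] I4 RO; I5→FPADD
[16] I4 EX; I6→FPMUL
[17] I4 WR R4
[18] I5 RO; I6 RO
[21] I5 EX
[22] I5 WR R1
[23] I6 EX
[24] I6 WR R0

cycle = 24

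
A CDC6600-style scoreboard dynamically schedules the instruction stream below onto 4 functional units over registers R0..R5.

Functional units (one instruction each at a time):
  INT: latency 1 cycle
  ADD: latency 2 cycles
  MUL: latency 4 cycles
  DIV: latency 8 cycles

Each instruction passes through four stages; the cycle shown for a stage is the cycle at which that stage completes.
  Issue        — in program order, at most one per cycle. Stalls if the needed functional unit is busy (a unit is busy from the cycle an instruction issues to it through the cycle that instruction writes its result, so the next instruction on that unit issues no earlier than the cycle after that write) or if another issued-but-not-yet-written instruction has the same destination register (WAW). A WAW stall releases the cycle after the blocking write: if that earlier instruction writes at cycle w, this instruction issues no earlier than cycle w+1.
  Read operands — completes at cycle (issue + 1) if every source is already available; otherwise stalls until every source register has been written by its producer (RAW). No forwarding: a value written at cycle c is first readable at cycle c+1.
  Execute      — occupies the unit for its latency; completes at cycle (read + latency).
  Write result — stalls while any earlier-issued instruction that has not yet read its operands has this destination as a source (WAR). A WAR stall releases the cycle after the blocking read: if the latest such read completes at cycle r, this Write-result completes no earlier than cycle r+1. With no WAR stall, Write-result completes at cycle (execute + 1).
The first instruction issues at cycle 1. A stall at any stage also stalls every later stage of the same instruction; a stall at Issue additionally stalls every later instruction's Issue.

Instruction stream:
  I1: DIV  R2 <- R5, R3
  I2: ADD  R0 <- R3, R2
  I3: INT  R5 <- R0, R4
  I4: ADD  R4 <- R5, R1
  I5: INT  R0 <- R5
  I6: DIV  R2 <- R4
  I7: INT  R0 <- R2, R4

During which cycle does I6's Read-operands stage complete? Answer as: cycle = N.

I1  is:1  ro:2  ex:10  wr:11
I2  is:2  ro:12  ex:14  wr:15  — RAW R2: wait I1 write@11
I3  is:3  ro:16  ex:17  wr:18  — RAW R0: wait I2 write@15
I4  is:16  ro:19  ex:21  wr:22  — struct: ADD busy until I2 writes@15, RAW R5: wait I3 write@18
I5  is:19  ro:20  ex:21  wr:22  — struct: INT busy until I3 writes@18
I6  is:20  ro:23  ex:31  wr:32  — RAW R4: wait I4 write@22
I7  is:23  ro:33  ex:34  wr:35  — struct: INT busy until I5 writes@22, RAW R2: wait I6 write@32

cycle = 23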